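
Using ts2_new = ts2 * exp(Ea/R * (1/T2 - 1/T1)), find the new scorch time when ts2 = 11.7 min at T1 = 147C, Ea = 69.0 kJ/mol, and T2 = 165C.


Convert temperatures: T1 = 147 + 273.15 = 420.15 K, T2 = 165 + 273.15 = 438.15 K
ts2_new = 11.7 * exp(69000 / 8.314 * (1/438.15 - 1/420.15))
1/T2 - 1/T1 = -9.7779e-05
ts2_new = 5.2 min

5.2 min


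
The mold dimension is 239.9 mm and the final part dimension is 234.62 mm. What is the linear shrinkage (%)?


Shrinkage = (mold - part) / mold * 100
= (239.9 - 234.62) / 239.9 * 100
= 5.28 / 239.9 * 100
= 2.2%

2.2%


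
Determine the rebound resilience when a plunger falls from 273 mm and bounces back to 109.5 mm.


Resilience = h_rebound / h_drop * 100
= 109.5 / 273 * 100
= 40.1%

40.1%


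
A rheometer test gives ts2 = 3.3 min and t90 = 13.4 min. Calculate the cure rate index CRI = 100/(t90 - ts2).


CRI = 100 / (t90 - ts2)
= 100 / (13.4 - 3.3)
= 100 / 10.1
= 9.9 min^-1

9.9 min^-1


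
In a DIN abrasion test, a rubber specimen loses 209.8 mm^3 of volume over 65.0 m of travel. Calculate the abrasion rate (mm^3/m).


Rate = volume_loss / distance
= 209.8 / 65.0
= 3.228 mm^3/m

3.228 mm^3/m


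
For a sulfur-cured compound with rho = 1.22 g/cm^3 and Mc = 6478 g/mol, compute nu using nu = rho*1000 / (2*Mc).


nu = rho * 1000 / (2 * Mc)
nu = 1.22 * 1000 / (2 * 6478)
nu = 1220.0 / 12956
nu = 0.0942 mol/L

0.0942 mol/L


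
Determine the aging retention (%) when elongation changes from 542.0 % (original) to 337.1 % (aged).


Retention = aged / original * 100
= 337.1 / 542.0 * 100
= 62.2%

62.2%


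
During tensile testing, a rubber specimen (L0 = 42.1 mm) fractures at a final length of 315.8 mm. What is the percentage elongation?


Elongation = (Lf - L0) / L0 * 100
= (315.8 - 42.1) / 42.1 * 100
= 273.7 / 42.1 * 100
= 650.1%

650.1%


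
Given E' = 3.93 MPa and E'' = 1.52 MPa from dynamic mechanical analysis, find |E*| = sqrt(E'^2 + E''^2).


|E*| = sqrt(E'^2 + E''^2)
= sqrt(3.93^2 + 1.52^2)
= sqrt(15.4449 + 2.3104)
= 4.214 MPa

4.214 MPa


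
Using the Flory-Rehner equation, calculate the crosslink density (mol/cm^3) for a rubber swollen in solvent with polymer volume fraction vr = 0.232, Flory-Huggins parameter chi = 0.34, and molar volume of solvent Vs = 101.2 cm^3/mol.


ln(1 - vr) = ln(1 - 0.232) = -0.2640
Numerator = -((-0.2640) + 0.232 + 0.34 * 0.232^2) = 0.0137
Denominator = 101.2 * (0.232^(1/3) - 0.232/2) = 50.4445
nu = 0.0137 / 50.4445 = 2.7090e-04 mol/cm^3

2.7090e-04 mol/cm^3


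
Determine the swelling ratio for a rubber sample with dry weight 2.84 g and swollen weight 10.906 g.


Q = W_swollen / W_dry
Q = 10.906 / 2.84
Q = 3.84

Q = 3.84


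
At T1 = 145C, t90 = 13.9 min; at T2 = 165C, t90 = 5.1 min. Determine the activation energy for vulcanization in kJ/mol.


T1 = 418.15 K, T2 = 438.15 K
1/T1 - 1/T2 = 1.0916e-04
ln(t1/t2) = ln(13.9/5.1) = 1.0026
Ea = 8.314 * 1.0026 / 1.0916e-04 = 76363.1023 J/mol
Ea = 76.36 kJ/mol

76.36 kJ/mol


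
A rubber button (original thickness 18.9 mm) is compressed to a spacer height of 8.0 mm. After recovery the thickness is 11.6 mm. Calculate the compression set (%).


CS = (t0 - recovered) / (t0 - ts) * 100
= (18.9 - 11.6) / (18.9 - 8.0) * 100
= 7.3 / 10.9 * 100
= 67.0%

67.0%


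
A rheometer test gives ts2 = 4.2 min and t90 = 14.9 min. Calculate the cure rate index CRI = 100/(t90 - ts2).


CRI = 100 / (t90 - ts2)
= 100 / (14.9 - 4.2)
= 100 / 10.7
= 9.35 min^-1

9.35 min^-1


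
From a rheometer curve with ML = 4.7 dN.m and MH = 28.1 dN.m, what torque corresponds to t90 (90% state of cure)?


M90 = ML + 0.9 * (MH - ML)
M90 = 4.7 + 0.9 * (28.1 - 4.7)
M90 = 4.7 + 0.9 * 23.4
M90 = 25.76 dN.m

25.76 dN.m


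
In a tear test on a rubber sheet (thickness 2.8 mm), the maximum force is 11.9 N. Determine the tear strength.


Tear strength = force / thickness
= 11.9 / 2.8
= 4.25 N/mm

4.25 N/mm


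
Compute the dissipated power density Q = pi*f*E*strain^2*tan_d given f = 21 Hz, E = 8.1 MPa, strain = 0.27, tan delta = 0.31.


Q = pi * f * E * strain^2 * tan_d
= pi * 21 * 8.1 * 0.27^2 * 0.31
= pi * 21 * 8.1 * 0.0729 * 0.31
= 12.0766

Q = 12.0766


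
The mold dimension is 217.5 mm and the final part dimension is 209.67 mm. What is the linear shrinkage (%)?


Shrinkage = (mold - part) / mold * 100
= (217.5 - 209.67) / 217.5 * 100
= 7.83 / 217.5 * 100
= 3.6%

3.6%


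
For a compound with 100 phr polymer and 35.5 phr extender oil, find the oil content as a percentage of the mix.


Oil % = oil / (100 + oil) * 100
= 35.5 / (100 + 35.5) * 100
= 35.5 / 135.5 * 100
= 26.2%

26.2%


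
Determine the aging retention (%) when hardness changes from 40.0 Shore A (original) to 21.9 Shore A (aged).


Retention = aged / original * 100
= 21.9 / 40.0 * 100
= 54.8%

54.8%


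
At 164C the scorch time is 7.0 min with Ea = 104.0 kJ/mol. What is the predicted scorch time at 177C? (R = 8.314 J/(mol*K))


Convert temperatures: T1 = 164 + 273.15 = 437.15 K, T2 = 177 + 273.15 = 450.15 K
ts2_new = 7.0 * exp(104000 / 8.314 * (1/450.15 - 1/437.15))
1/T2 - 1/T1 = -6.6063e-05
ts2_new = 3.06 min

3.06 min


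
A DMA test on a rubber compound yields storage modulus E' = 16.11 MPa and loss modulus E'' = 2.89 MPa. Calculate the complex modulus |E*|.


|E*| = sqrt(E'^2 + E''^2)
= sqrt(16.11^2 + 2.89^2)
= sqrt(259.5321 + 8.3521)
= 16.367 MPa

16.367 MPa


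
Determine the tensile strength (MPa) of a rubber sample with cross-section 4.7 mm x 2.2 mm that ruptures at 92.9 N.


Area = width * thickness = 4.7 * 2.2 = 10.34 mm^2
TS = force / area = 92.9 / 10.34 = 8.98 MPa

8.98 MPa


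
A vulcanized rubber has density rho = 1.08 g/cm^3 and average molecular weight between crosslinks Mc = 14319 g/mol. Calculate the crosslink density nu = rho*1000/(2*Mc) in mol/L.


nu = rho * 1000 / (2 * Mc)
nu = 1.08 * 1000 / (2 * 14319)
nu = 1080.0 / 28638
nu = 0.0377 mol/L

0.0377 mol/L


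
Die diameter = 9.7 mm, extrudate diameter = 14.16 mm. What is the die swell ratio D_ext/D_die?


Die swell ratio = D_extrudate / D_die
= 14.16 / 9.7
= 1.46

Die swell = 1.46


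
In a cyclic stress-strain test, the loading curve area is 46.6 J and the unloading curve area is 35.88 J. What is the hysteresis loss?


Hysteresis loss = loading - unloading
= 46.6 - 35.88
= 10.72 J

10.72 J


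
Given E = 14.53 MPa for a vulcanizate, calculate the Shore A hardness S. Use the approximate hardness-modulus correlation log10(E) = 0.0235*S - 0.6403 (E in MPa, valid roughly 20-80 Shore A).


log10(E) = 0.0235*S - 0.6403  =>  S = (log10(E) + 0.6403) / 0.0235
log10(14.53) = 1.162266
S = (1.162266 + 0.6403) / 0.0235 = 1.802566 / 0.0235
S = 76.7

Shore A = 76.7


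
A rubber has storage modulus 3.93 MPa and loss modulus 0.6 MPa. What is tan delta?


tan delta = E'' / E'
= 0.6 / 3.93
= 0.1527

tan delta = 0.1527


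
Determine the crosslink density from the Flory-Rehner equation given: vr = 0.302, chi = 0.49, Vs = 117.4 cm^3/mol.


ln(1 - vr) = ln(1 - 0.302) = -0.3595
Numerator = -((-0.3595) + 0.302 + 0.49 * 0.302^2) = 0.0128
Denominator = 117.4 * (0.302^(1/3) - 0.302/2) = 61.0383
nu = 0.0128 / 61.0383 = 2.1046e-04 mol/cm^3

2.1046e-04 mol/cm^3


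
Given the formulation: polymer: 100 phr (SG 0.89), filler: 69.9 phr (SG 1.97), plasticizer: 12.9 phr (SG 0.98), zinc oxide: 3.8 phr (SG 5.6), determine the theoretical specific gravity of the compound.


Sum of weights = 186.6
Volume contributions:
  polymer: 100/0.89 = 112.3596
  filler: 69.9/1.97 = 35.4822
  plasticizer: 12.9/0.98 = 13.1633
  zinc oxide: 3.8/5.6 = 0.6786
Sum of volumes = 161.6836
SG = 186.6 / 161.6836 = 1.154

SG = 1.154


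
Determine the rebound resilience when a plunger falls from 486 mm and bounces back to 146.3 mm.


Resilience = h_rebound / h_drop * 100
= 146.3 / 486 * 100
= 30.1%

30.1%


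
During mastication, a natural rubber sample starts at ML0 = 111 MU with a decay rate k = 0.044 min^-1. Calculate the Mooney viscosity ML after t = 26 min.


ML = ML0 * exp(-k * t)
ML = 111 * exp(-0.044 * 26)
ML = 111 * 0.3185
ML = 35.36 MU

35.36 MU


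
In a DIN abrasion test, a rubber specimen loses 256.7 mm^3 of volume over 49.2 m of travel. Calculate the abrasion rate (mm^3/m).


Rate = volume_loss / distance
= 256.7 / 49.2
= 5.217 mm^3/m

5.217 mm^3/m


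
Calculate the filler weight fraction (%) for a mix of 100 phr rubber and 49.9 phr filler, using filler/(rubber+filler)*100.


Filler % = filler / (rubber + filler) * 100
= 49.9 / (100 + 49.9) * 100
= 49.9 / 149.9 * 100
= 33.29%

33.29%


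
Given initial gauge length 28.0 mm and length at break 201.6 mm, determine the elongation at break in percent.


Elongation = (Lf - L0) / L0 * 100
= (201.6 - 28.0) / 28.0 * 100
= 173.6 / 28.0 * 100
= 620.0%

620.0%


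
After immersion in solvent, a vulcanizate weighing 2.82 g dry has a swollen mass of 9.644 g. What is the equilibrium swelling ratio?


Q = W_swollen / W_dry
Q = 9.644 / 2.82
Q = 3.42

Q = 3.42


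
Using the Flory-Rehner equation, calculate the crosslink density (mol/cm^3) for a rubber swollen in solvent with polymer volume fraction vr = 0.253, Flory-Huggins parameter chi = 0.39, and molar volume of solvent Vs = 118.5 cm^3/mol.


ln(1 - vr) = ln(1 - 0.253) = -0.2917
Numerator = -((-0.2917) + 0.253 + 0.39 * 0.253^2) = 0.0137
Denominator = 118.5 * (0.253^(1/3) - 0.253/2) = 59.9575
nu = 0.0137 / 59.9575 = 2.2894e-04 mol/cm^3

2.2894e-04 mol/cm^3


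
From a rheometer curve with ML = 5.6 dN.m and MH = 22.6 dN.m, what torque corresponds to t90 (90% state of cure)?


M90 = ML + 0.9 * (MH - ML)
M90 = 5.6 + 0.9 * (22.6 - 5.6)
M90 = 5.6 + 0.9 * 17.0
M90 = 20.9 dN.m

20.9 dN.m


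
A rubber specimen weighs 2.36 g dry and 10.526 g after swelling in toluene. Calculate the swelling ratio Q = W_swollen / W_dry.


Q = W_swollen / W_dry
Q = 10.526 / 2.36
Q = 4.46

Q = 4.46


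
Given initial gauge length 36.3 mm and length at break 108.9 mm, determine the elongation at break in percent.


Elongation = (Lf - L0) / L0 * 100
= (108.9 - 36.3) / 36.3 * 100
= 72.6 / 36.3 * 100
= 200.0%

200.0%


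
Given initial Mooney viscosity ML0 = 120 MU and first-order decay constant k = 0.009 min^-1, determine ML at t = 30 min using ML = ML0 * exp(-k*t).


ML = ML0 * exp(-k * t)
ML = 120 * exp(-0.009 * 30)
ML = 120 * 0.7634
ML = 91.61 MU

91.61 MU


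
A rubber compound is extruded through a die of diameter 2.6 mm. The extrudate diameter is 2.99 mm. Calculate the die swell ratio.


Die swell ratio = D_extrudate / D_die
= 2.99 / 2.6
= 1.15

Die swell = 1.15


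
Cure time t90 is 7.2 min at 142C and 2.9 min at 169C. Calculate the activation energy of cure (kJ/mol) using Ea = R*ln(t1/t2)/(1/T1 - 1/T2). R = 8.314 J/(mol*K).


T1 = 415.15 K, T2 = 442.15 K
1/T1 - 1/T2 = 1.4709e-04
ln(t1/t2) = ln(7.2/2.9) = 0.9094
Ea = 8.314 * 0.9094 / 1.4709e-04 = 51399.8307 J/mol
Ea = 51.4 kJ/mol

51.4 kJ/mol


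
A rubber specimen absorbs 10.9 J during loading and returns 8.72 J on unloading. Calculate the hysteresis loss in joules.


Hysteresis loss = loading - unloading
= 10.9 - 8.72
= 2.18 J

2.18 J


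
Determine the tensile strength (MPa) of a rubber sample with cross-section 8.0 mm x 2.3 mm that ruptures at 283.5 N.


Area = width * thickness = 8.0 * 2.3 = 18.4 mm^2
TS = force / area = 283.5 / 18.4 = 15.41 MPa

15.41 MPa


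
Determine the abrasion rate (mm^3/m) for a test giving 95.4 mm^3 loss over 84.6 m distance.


Rate = volume_loss / distance
= 95.4 / 84.6
= 1.128 mm^3/m

1.128 mm^3/m


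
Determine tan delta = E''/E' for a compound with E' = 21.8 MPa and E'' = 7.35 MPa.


tan delta = E'' / E'
= 7.35 / 21.8
= 0.3372

tan delta = 0.3372


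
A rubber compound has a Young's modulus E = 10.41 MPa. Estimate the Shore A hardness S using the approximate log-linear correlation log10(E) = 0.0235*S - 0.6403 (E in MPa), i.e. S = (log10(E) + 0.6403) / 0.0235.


log10(E) = 0.0235*S - 0.6403  =>  S = (log10(E) + 0.6403) / 0.0235
log10(10.41) = 1.017451
S = (1.017451 + 0.6403) / 0.0235 = 1.657751 / 0.0235
S = 70.5

Shore A = 70.5


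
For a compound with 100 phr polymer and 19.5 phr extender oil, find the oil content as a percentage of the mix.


Oil % = oil / (100 + oil) * 100
= 19.5 / (100 + 19.5) * 100
= 19.5 / 119.5 * 100
= 16.32%

16.32%


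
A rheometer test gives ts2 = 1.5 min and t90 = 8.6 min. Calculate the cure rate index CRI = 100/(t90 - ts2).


CRI = 100 / (t90 - ts2)
= 100 / (8.6 - 1.5)
= 100 / 7.1
= 14.08 min^-1

14.08 min^-1


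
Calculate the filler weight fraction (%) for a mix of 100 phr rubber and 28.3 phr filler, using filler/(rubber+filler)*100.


Filler % = filler / (rubber + filler) * 100
= 28.3 / (100 + 28.3) * 100
= 28.3 / 128.3 * 100
= 22.06%

22.06%


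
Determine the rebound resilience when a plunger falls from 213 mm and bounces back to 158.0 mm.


Resilience = h_rebound / h_drop * 100
= 158.0 / 213 * 100
= 74.2%

74.2%


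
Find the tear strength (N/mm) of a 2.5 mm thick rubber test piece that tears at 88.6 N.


Tear strength = force / thickness
= 88.6 / 2.5
= 35.44 N/mm

35.44 N/mm


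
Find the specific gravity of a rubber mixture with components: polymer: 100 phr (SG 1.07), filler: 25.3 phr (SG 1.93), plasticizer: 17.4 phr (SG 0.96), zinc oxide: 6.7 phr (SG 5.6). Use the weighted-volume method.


Sum of weights = 149.4
Volume contributions:
  polymer: 100/1.07 = 93.4579
  filler: 25.3/1.93 = 13.1088
  plasticizer: 17.4/0.96 = 18.1250
  zinc oxide: 6.7/5.6 = 1.1964
Sum of volumes = 125.8882
SG = 149.4 / 125.8882 = 1.187

SG = 1.187


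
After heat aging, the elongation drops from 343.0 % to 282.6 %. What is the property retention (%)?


Retention = aged / original * 100
= 282.6 / 343.0 * 100
= 82.4%

82.4%


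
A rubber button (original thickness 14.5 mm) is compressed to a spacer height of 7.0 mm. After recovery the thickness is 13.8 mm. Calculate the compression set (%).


CS = (t0 - recovered) / (t0 - ts) * 100
= (14.5 - 13.8) / (14.5 - 7.0) * 100
= 0.7 / 7.5 * 100
= 9.3%

9.3%


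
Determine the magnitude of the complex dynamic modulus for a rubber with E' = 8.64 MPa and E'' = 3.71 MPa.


|E*| = sqrt(E'^2 + E''^2)
= sqrt(8.64^2 + 3.71^2)
= sqrt(74.6496 + 13.7641)
= 9.403 MPa

9.403 MPa


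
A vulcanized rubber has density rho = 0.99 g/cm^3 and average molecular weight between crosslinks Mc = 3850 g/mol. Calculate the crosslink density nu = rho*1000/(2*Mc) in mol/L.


nu = rho * 1000 / (2 * Mc)
nu = 0.99 * 1000 / (2 * 3850)
nu = 990.0 / 7700
nu = 0.1286 mol/L

0.1286 mol/L


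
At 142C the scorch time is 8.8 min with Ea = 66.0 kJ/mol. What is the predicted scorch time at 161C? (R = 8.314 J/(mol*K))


Convert temperatures: T1 = 142 + 273.15 = 415.15 K, T2 = 161 + 273.15 = 434.15 K
ts2_new = 8.8 * exp(66000 / 8.314 * (1/434.15 - 1/415.15))
1/T2 - 1/T1 = -1.0542e-04
ts2_new = 3.81 min

3.81 min


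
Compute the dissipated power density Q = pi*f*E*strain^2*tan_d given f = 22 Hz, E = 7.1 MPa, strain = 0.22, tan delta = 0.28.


Q = pi * f * E * strain^2 * tan_d
= pi * 22 * 7.1 * 0.22^2 * 0.28
= pi * 22 * 7.1 * 0.0484 * 0.28
= 6.6502

Q = 6.6502


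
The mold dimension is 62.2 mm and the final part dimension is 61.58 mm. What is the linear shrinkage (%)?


Shrinkage = (mold - part) / mold * 100
= (62.2 - 61.58) / 62.2 * 100
= 0.62 / 62.2 * 100
= 1.0%

1.0%


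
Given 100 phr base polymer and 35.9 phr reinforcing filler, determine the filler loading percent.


Filler % = filler / (rubber + filler) * 100
= 35.9 / (100 + 35.9) * 100
= 35.9 / 135.9 * 100
= 26.42%

26.42%


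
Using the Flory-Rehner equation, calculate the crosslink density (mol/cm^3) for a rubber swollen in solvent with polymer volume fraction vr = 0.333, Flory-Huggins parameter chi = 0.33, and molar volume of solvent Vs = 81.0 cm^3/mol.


ln(1 - vr) = ln(1 - 0.333) = -0.4050
Numerator = -((-0.4050) + 0.333 + 0.33 * 0.333^2) = 0.0354
Denominator = 81.0 * (0.333^(1/3) - 0.333/2) = 42.6570
nu = 0.0354 / 42.6570 = 8.2922e-04 mol/cm^3

8.2922e-04 mol/cm^3


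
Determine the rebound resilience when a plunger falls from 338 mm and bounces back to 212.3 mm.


Resilience = h_rebound / h_drop * 100
= 212.3 / 338 * 100
= 62.8%

62.8%


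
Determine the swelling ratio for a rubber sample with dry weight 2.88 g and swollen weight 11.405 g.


Q = W_swollen / W_dry
Q = 11.405 / 2.88
Q = 3.96

Q = 3.96


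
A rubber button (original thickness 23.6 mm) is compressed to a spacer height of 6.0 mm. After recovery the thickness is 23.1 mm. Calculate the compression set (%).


CS = (t0 - recovered) / (t0 - ts) * 100
= (23.6 - 23.1) / (23.6 - 6.0) * 100
= 0.5 / 17.6 * 100
= 2.8%

2.8%


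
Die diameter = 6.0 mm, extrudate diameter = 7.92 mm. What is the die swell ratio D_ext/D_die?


Die swell ratio = D_extrudate / D_die
= 7.92 / 6.0
= 1.32

Die swell = 1.32


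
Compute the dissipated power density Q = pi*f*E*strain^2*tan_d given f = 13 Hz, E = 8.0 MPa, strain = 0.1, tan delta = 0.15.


Q = pi * f * E * strain^2 * tan_d
= pi * 13 * 8.0 * 0.1^2 * 0.15
= pi * 13 * 8.0 * 0.0100 * 0.15
= 0.4901

Q = 0.4901


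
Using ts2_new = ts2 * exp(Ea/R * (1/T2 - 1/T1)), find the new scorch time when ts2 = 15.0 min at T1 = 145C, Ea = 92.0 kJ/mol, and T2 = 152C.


Convert temperatures: T1 = 145 + 273.15 = 418.15 K, T2 = 152 + 273.15 = 425.15 K
ts2_new = 15.0 * exp(92000 / 8.314 * (1/425.15 - 1/418.15))
1/T2 - 1/T1 = -3.9375e-05
ts2_new = 9.7 min

9.7 min


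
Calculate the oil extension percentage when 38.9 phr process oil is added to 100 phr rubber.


Oil % = oil / (100 + oil) * 100
= 38.9 / (100 + 38.9) * 100
= 38.9 / 138.9 * 100
= 28.01%

28.01%


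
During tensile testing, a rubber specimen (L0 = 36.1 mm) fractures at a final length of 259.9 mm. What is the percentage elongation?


Elongation = (Lf - L0) / L0 * 100
= (259.9 - 36.1) / 36.1 * 100
= 223.8 / 36.1 * 100
= 619.9%

619.9%


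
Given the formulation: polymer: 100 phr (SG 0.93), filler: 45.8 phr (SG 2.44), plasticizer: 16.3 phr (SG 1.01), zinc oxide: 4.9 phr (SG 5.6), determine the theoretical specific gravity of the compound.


Sum of weights = 167.0
Volume contributions:
  polymer: 100/0.93 = 107.5269
  filler: 45.8/2.44 = 18.7705
  plasticizer: 16.3/1.01 = 16.1386
  zinc oxide: 4.9/5.6 = 0.8750
Sum of volumes = 143.3110
SG = 167.0 / 143.3110 = 1.165

SG = 1.165


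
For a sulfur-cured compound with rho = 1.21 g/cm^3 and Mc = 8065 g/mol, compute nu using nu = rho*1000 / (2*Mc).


nu = rho * 1000 / (2 * Mc)
nu = 1.21 * 1000 / (2 * 8065)
nu = 1210.0 / 16130
nu = 0.0750 mol/L

0.0750 mol/L


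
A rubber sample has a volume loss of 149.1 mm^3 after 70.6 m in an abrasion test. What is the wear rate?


Rate = volume_loss / distance
= 149.1 / 70.6
= 2.112 mm^3/m

2.112 mm^3/m


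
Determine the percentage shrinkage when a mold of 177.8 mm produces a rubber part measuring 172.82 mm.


Shrinkage = (mold - part) / mold * 100
= (177.8 - 172.82) / 177.8 * 100
= 4.98 / 177.8 * 100
= 2.8%

2.8%


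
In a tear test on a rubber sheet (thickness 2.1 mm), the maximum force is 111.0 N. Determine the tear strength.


Tear strength = force / thickness
= 111.0 / 2.1
= 52.86 N/mm

52.86 N/mm


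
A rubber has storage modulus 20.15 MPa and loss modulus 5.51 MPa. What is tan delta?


tan delta = E'' / E'
= 5.51 / 20.15
= 0.2734

tan delta = 0.2734


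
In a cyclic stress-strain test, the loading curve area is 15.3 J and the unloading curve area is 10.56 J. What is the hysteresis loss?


Hysteresis loss = loading - unloading
= 15.3 - 10.56
= 4.74 J

4.74 J


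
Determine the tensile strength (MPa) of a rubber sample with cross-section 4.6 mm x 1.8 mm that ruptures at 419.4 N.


Area = width * thickness = 4.6 * 1.8 = 8.28 mm^2
TS = force / area = 419.4 / 8.28 = 50.65 MPa

50.65 MPa


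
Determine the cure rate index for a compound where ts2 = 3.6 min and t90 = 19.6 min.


CRI = 100 / (t90 - ts2)
= 100 / (19.6 - 3.6)
= 100 / 16.0
= 6.25 min^-1

6.25 min^-1


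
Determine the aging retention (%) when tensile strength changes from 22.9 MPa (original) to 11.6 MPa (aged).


Retention = aged / original * 100
= 11.6 / 22.9 * 100
= 50.7%

50.7%


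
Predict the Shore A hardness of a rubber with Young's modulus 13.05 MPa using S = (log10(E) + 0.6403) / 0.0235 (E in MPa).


log10(E) = 0.0235*S - 0.6403  =>  S = (log10(E) + 0.6403) / 0.0235
log10(13.05) = 1.115611
S = (1.115611 + 0.6403) / 0.0235 = 1.755911 / 0.0235
S = 74.7

Shore A = 74.7


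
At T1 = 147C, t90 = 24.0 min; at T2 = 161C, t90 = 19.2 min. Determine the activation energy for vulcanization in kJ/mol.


T1 = 420.15 K, T2 = 434.15 K
1/T1 - 1/T2 = 7.6751e-05
ln(t1/t2) = ln(24.0/19.2) = 0.2231
Ea = 8.314 * 0.2231 / 7.6751e-05 = 24171.8838 J/mol
Ea = 24.17 kJ/mol

24.17 kJ/mol


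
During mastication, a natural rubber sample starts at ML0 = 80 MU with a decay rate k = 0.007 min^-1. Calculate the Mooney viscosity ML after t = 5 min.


ML = ML0 * exp(-k * t)
ML = 80 * exp(-0.007 * 5)
ML = 80 * 0.9656
ML = 77.25 MU

77.25 MU


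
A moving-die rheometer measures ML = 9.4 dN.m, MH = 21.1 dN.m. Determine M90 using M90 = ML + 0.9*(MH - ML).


M90 = ML + 0.9 * (MH - ML)
M90 = 9.4 + 0.9 * (21.1 - 9.4)
M90 = 9.4 + 0.9 * 11.7
M90 = 19.93 dN.m

19.93 dN.m


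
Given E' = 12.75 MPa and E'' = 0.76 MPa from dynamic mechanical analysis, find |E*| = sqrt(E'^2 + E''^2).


|E*| = sqrt(E'^2 + E''^2)
= sqrt(12.75^2 + 0.76^2)
= sqrt(162.5625 + 0.5776)
= 12.773 MPa

12.773 MPa


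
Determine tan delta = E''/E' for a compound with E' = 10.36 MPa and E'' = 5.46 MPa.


tan delta = E'' / E'
= 5.46 / 10.36
= 0.527

tan delta = 0.527


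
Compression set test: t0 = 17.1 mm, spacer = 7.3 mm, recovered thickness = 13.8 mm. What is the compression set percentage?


CS = (t0 - recovered) / (t0 - ts) * 100
= (17.1 - 13.8) / (17.1 - 7.3) * 100
= 3.3 / 9.8 * 100
= 33.7%

33.7%


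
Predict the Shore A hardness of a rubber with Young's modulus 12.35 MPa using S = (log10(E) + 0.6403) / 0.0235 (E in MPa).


log10(E) = 0.0235*S - 0.6403  =>  S = (log10(E) + 0.6403) / 0.0235
log10(12.35) = 1.091667
S = (1.091667 + 0.6403) / 0.0235 = 1.731967 / 0.0235
S = 73.7

Shore A = 73.7


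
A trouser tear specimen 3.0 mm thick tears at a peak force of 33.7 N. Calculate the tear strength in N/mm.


Tear strength = force / thickness
= 33.7 / 3.0
= 11.23 N/mm

11.23 N/mm


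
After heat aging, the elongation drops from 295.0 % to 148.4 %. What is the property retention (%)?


Retention = aged / original * 100
= 148.4 / 295.0 * 100
= 50.3%

50.3%


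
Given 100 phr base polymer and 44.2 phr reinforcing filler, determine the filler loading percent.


Filler % = filler / (rubber + filler) * 100
= 44.2 / (100 + 44.2) * 100
= 44.2 / 144.2 * 100
= 30.65%

30.65%


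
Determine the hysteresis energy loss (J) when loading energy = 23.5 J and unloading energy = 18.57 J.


Hysteresis loss = loading - unloading
= 23.5 - 18.57
= 4.93 J

4.93 J


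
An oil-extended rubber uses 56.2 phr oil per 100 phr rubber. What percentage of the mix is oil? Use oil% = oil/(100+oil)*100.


Oil % = oil / (100 + oil) * 100
= 56.2 / (100 + 56.2) * 100
= 56.2 / 156.2 * 100
= 35.98%

35.98%


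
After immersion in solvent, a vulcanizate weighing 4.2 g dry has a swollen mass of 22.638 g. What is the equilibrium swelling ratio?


Q = W_swollen / W_dry
Q = 22.638 / 4.2
Q = 5.39

Q = 5.39


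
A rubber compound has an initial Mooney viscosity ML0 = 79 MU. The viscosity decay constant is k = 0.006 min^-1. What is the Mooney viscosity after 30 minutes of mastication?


ML = ML0 * exp(-k * t)
ML = 79 * exp(-0.006 * 30)
ML = 79 * 0.8353
ML = 65.99 MU

65.99 MU


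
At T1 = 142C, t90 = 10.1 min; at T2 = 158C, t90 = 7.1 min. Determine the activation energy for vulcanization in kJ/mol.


T1 = 415.15 K, T2 = 431.15 K
1/T1 - 1/T2 = 8.9390e-05
ln(t1/t2) = ln(10.1/7.1) = 0.3524
Ea = 8.314 * 0.3524 / 8.9390e-05 = 32780.0379 J/mol
Ea = 32.78 kJ/mol

32.78 kJ/mol


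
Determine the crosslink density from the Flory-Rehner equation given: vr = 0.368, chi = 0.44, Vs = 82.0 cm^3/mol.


ln(1 - vr) = ln(1 - 0.368) = -0.4589
Numerator = -((-0.4589) + 0.368 + 0.44 * 0.368^2) = 0.0313
Denominator = 82.0 * (0.368^(1/3) - 0.368/2) = 43.6740
nu = 0.0313 / 43.6740 = 7.1620e-04 mol/cm^3

7.1620e-04 mol/cm^3


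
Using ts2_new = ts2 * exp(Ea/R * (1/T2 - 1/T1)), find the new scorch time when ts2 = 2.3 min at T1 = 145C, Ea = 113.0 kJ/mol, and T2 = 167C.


Convert temperatures: T1 = 145 + 273.15 = 418.15 K, T2 = 167 + 273.15 = 440.15 K
ts2_new = 2.3 * exp(113000 / 8.314 * (1/440.15 - 1/418.15))
1/T2 - 1/T1 = -1.1953e-04
ts2_new = 0.45 min

0.45 min


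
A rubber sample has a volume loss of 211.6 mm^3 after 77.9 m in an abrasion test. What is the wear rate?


Rate = volume_loss / distance
= 211.6 / 77.9
= 2.716 mm^3/m

2.716 mm^3/m


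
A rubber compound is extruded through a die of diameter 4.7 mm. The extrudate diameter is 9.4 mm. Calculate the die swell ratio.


Die swell ratio = D_extrudate / D_die
= 9.4 / 4.7
= 2.0

Die swell = 2.0


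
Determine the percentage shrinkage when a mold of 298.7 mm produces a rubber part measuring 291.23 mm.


Shrinkage = (mold - part) / mold * 100
= (298.7 - 291.23) / 298.7 * 100
= 7.47 / 298.7 * 100
= 2.5%

2.5%


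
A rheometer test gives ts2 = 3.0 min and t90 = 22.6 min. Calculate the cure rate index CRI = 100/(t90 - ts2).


CRI = 100 / (t90 - ts2)
= 100 / (22.6 - 3.0)
= 100 / 19.6
= 5.1 min^-1

5.1 min^-1


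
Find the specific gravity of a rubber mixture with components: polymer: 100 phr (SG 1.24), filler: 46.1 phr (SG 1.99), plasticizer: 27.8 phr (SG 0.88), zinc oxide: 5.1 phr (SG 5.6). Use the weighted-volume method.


Sum of weights = 179.0
Volume contributions:
  polymer: 100/1.24 = 80.6452
  filler: 46.1/1.99 = 23.1658
  plasticizer: 27.8/0.88 = 31.5909
  zinc oxide: 5.1/5.6 = 0.9107
Sum of volumes = 136.3126
SG = 179.0 / 136.3126 = 1.313

SG = 1.313


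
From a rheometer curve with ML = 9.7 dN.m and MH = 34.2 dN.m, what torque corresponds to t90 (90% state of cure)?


M90 = ML + 0.9 * (MH - ML)
M90 = 9.7 + 0.9 * (34.2 - 9.7)
M90 = 9.7 + 0.9 * 24.5
M90 = 31.75 dN.m

31.75 dN.m


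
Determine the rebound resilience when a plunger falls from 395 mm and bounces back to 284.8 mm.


Resilience = h_rebound / h_drop * 100
= 284.8 / 395 * 100
= 72.1%

72.1%


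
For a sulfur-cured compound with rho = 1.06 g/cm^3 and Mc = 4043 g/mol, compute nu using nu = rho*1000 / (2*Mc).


nu = rho * 1000 / (2 * Mc)
nu = 1.06 * 1000 / (2 * 4043)
nu = 1060.0 / 8086
nu = 0.1311 mol/L

0.1311 mol/L


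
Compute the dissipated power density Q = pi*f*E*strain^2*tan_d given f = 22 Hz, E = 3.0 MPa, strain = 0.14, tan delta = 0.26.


Q = pi * f * E * strain^2 * tan_d
= pi * 22 * 3.0 * 0.14^2 * 0.26
= pi * 22 * 3.0 * 0.0196 * 0.26
= 1.0566

Q = 1.0566


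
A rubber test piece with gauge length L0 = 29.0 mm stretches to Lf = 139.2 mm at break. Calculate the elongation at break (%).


Elongation = (Lf - L0) / L0 * 100
= (139.2 - 29.0) / 29.0 * 100
= 110.2 / 29.0 * 100
= 380.0%

380.0%


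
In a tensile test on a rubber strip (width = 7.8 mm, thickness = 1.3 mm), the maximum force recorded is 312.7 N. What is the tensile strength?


Area = width * thickness = 7.8 * 1.3 = 10.14 mm^2
TS = force / area = 312.7 / 10.14 = 30.84 MPa

30.84 MPa


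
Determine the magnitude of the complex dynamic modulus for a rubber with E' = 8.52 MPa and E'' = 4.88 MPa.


|E*| = sqrt(E'^2 + E''^2)
= sqrt(8.52^2 + 4.88^2)
= sqrt(72.5904 + 23.8144)
= 9.819 MPa

9.819 MPa


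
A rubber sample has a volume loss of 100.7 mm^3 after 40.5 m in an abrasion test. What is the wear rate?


Rate = volume_loss / distance
= 100.7 / 40.5
= 2.486 mm^3/m

2.486 mm^3/m


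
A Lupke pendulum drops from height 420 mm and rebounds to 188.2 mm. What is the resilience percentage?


Resilience = h_rebound / h_drop * 100
= 188.2 / 420 * 100
= 44.8%

44.8%


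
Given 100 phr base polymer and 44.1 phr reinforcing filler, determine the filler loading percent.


Filler % = filler / (rubber + filler) * 100
= 44.1 / (100 + 44.1) * 100
= 44.1 / 144.1 * 100
= 30.6%

30.6%


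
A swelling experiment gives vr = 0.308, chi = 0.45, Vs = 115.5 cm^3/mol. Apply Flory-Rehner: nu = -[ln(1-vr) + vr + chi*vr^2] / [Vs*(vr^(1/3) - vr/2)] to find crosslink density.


ln(1 - vr) = ln(1 - 0.308) = -0.3682
Numerator = -((-0.3682) + 0.308 + 0.45 * 0.308^2) = 0.0175
Denominator = 115.5 * (0.308^(1/3) - 0.308/2) = 60.2138
nu = 0.0175 / 60.2138 = 2.9031e-04 mol/cm^3

2.9031e-04 mol/cm^3


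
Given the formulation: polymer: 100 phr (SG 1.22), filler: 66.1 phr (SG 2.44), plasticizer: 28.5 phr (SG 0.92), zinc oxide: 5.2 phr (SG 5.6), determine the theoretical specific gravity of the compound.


Sum of weights = 199.8
Volume contributions:
  polymer: 100/1.22 = 81.9672
  filler: 66.1/2.44 = 27.0902
  plasticizer: 28.5/0.92 = 30.9783
  zinc oxide: 5.2/5.6 = 0.9286
Sum of volumes = 140.9642
SG = 199.8 / 140.9642 = 1.417

SG = 1.417


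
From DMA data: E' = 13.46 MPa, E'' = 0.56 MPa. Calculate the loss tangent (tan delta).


tan delta = E'' / E'
= 0.56 / 13.46
= 0.0416

tan delta = 0.0416


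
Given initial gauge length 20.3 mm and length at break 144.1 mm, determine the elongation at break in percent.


Elongation = (Lf - L0) / L0 * 100
= (144.1 - 20.3) / 20.3 * 100
= 123.8 / 20.3 * 100
= 609.9%

609.9%


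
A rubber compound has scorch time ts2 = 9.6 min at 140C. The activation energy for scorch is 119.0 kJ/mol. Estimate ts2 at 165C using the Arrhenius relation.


Convert temperatures: T1 = 140 + 273.15 = 413.15 K, T2 = 165 + 273.15 = 438.15 K
ts2_new = 9.6 * exp(119000 / 8.314 * (1/438.15 - 1/413.15))
1/T2 - 1/T1 = -1.3811e-04
ts2_new = 1.33 min

1.33 min


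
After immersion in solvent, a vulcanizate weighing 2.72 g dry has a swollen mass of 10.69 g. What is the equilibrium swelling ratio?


Q = W_swollen / W_dry
Q = 10.69 / 2.72
Q = 3.93

Q = 3.93


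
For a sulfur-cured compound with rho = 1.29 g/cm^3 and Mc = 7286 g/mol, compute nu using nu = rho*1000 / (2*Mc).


nu = rho * 1000 / (2 * Mc)
nu = 1.29 * 1000 / (2 * 7286)
nu = 1290.0 / 14572
nu = 0.0885 mol/L

0.0885 mol/L


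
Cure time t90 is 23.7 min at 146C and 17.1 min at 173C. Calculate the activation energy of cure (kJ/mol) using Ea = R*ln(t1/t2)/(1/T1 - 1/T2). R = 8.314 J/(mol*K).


T1 = 419.15 K, T2 = 446.15 K
1/T1 - 1/T2 = 1.4438e-04
ln(t1/t2) = ln(23.7/17.1) = 0.3264
Ea = 8.314 * 0.3264 / 1.4438e-04 = 18794.9957 J/mol
Ea = 18.79 kJ/mol

18.79 kJ/mol


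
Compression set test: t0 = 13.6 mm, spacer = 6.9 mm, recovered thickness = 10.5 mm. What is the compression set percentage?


CS = (t0 - recovered) / (t0 - ts) * 100
= (13.6 - 10.5) / (13.6 - 6.9) * 100
= 3.1 / 6.7 * 100
= 46.3%

46.3%


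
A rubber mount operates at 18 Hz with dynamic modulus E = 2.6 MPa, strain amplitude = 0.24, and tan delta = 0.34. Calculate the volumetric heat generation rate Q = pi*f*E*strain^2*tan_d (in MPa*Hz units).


Q = pi * f * E * strain^2 * tan_d
= pi * 18 * 2.6 * 0.24^2 * 0.34
= pi * 18 * 2.6 * 0.0576 * 0.34
= 2.8794

Q = 2.8794


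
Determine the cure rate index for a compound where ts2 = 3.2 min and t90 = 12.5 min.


CRI = 100 / (t90 - ts2)
= 100 / (12.5 - 3.2)
= 100 / 9.3
= 10.75 min^-1

10.75 min^-1


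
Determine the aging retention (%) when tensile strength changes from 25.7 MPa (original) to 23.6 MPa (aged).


Retention = aged / original * 100
= 23.6 / 25.7 * 100
= 91.8%

91.8%


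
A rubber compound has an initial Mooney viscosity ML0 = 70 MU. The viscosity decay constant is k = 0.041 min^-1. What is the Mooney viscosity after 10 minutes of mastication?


ML = ML0 * exp(-k * t)
ML = 70 * exp(-0.041 * 10)
ML = 70 * 0.6637
ML = 46.46 MU

46.46 MU


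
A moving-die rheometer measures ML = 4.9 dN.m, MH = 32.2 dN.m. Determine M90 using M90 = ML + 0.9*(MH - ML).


M90 = ML + 0.9 * (MH - ML)
M90 = 4.9 + 0.9 * (32.2 - 4.9)
M90 = 4.9 + 0.9 * 27.3
M90 = 29.47 dN.m

29.47 dN.m


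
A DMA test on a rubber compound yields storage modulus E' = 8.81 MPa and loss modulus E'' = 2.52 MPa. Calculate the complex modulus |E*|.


|E*| = sqrt(E'^2 + E''^2)
= sqrt(8.81^2 + 2.52^2)
= sqrt(77.6161 + 6.3504)
= 9.163 MPa

9.163 MPa


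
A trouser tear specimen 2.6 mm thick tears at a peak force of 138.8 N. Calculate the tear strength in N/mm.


Tear strength = force / thickness
= 138.8 / 2.6
= 53.38 N/mm

53.38 N/mm


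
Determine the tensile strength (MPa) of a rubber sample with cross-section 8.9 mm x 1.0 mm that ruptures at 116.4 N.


Area = width * thickness = 8.9 * 1.0 = 8.9 mm^2
TS = force / area = 116.4 / 8.9 = 13.08 MPa

13.08 MPa


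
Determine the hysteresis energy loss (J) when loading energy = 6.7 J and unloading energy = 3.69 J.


Hysteresis loss = loading - unloading
= 6.7 - 3.69
= 3.01 J

3.01 J


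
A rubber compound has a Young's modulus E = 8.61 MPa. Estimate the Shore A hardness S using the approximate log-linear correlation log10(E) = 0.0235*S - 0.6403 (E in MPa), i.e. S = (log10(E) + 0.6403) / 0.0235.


log10(E) = 0.0235*S - 0.6403  =>  S = (log10(E) + 0.6403) / 0.0235
log10(8.61) = 0.935003
S = (0.935003 + 0.6403) / 0.0235 = 1.575303 / 0.0235
S = 67.0

Shore A = 67.0


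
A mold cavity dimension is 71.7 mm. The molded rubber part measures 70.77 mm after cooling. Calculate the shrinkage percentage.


Shrinkage = (mold - part) / mold * 100
= (71.7 - 70.77) / 71.7 * 100
= 0.93 / 71.7 * 100
= 1.3%

1.3%


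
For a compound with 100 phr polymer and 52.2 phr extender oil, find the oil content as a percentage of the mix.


Oil % = oil / (100 + oil) * 100
= 52.2 / (100 + 52.2) * 100
= 52.2 / 152.2 * 100
= 34.3%

34.3%


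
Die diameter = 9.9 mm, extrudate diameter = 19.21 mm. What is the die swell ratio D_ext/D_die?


Die swell ratio = D_extrudate / D_die
= 19.21 / 9.9
= 1.94

Die swell = 1.94


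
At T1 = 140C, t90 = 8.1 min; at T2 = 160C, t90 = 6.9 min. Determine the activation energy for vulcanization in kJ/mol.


T1 = 413.15 K, T2 = 433.15 K
1/T1 - 1/T2 = 1.1176e-04
ln(t1/t2) = ln(8.1/6.9) = 0.1603
Ea = 8.314 * 0.1603 / 1.1176e-04 = 11928.2067 J/mol
Ea = 11.93 kJ/mol

11.93 kJ/mol


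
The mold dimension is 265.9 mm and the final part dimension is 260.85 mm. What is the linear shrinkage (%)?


Shrinkage = (mold - part) / mold * 100
= (265.9 - 260.85) / 265.9 * 100
= 5.05 / 265.9 * 100
= 1.9%

1.9%


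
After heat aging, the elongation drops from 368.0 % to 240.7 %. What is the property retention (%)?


Retention = aged / original * 100
= 240.7 / 368.0 * 100
= 65.4%

65.4%


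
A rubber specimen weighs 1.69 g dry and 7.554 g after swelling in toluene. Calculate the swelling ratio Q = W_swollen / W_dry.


Q = W_swollen / W_dry
Q = 7.554 / 1.69
Q = 4.47

Q = 4.47


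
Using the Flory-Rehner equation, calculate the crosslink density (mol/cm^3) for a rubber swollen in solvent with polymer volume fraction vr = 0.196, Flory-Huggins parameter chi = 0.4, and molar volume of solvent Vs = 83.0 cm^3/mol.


ln(1 - vr) = ln(1 - 0.196) = -0.2182
Numerator = -((-0.2182) + 0.196 + 0.4 * 0.196^2) = 0.0068
Denominator = 83.0 * (0.196^(1/3) - 0.196/2) = 40.0789
nu = 0.0068 / 40.0789 = 1.6941e-04 mol/cm^3

1.6941e-04 mol/cm^3


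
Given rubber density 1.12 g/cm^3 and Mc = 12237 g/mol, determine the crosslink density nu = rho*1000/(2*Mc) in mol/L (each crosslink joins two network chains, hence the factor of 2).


nu = rho * 1000 / (2 * Mc)
nu = 1.12 * 1000 / (2 * 12237)
nu = 1120.0 / 24474
nu = 0.0458 mol/L

0.0458 mol/L


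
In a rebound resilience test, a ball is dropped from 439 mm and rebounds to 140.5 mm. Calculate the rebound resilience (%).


Resilience = h_rebound / h_drop * 100
= 140.5 / 439 * 100
= 32.0%

32.0%


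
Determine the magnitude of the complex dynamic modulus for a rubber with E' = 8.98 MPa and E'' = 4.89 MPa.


|E*| = sqrt(E'^2 + E''^2)
= sqrt(8.98^2 + 4.89^2)
= sqrt(80.6404 + 23.9121)
= 10.225 MPa

10.225 MPa


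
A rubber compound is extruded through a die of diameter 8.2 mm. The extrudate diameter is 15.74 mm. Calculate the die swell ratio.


Die swell ratio = D_extrudate / D_die
= 15.74 / 8.2
= 1.92

Die swell = 1.92


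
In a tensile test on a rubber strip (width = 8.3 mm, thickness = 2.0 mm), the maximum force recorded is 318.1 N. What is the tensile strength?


Area = width * thickness = 8.3 * 2.0 = 16.6 mm^2
TS = force / area = 318.1 / 16.6 = 19.16 MPa

19.16 MPa


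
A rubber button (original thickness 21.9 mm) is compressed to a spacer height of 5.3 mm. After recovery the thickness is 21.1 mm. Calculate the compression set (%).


CS = (t0 - recovered) / (t0 - ts) * 100
= (21.9 - 21.1) / (21.9 - 5.3) * 100
= 0.8 / 16.6 * 100
= 4.8%

4.8%


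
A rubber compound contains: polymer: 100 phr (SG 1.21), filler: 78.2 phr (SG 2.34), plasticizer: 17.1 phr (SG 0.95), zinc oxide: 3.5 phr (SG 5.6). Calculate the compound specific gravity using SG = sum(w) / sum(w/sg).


Sum of weights = 198.8
Volume contributions:
  polymer: 100/1.21 = 82.6446
  filler: 78.2/2.34 = 33.4188
  plasticizer: 17.1/0.95 = 18.0000
  zinc oxide: 3.5/5.6 = 0.6250
Sum of volumes = 134.6884
SG = 198.8 / 134.6884 = 1.476

SG = 1.476


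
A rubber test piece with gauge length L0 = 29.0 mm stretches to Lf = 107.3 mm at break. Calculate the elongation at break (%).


Elongation = (Lf - L0) / L0 * 100
= (107.3 - 29.0) / 29.0 * 100
= 78.3 / 29.0 * 100
= 270.0%

270.0%


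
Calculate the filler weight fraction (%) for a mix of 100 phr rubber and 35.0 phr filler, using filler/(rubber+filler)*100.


Filler % = filler / (rubber + filler) * 100
= 35.0 / (100 + 35.0) * 100
= 35.0 / 135.0 * 100
= 25.93%

25.93%


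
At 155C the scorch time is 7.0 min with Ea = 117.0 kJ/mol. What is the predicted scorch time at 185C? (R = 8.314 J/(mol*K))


Convert temperatures: T1 = 155 + 273.15 = 428.15 K, T2 = 185 + 273.15 = 458.15 K
ts2_new = 7.0 * exp(117000 / 8.314 * (1/458.15 - 1/428.15))
1/T2 - 1/T1 = -1.5294e-04
ts2_new = 0.81 min

0.81 min


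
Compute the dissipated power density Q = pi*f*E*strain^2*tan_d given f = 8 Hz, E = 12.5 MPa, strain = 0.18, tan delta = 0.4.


Q = pi * f * E * strain^2 * tan_d
= pi * 8 * 12.5 * 0.18^2 * 0.4
= pi * 8 * 12.5 * 0.0324 * 0.4
= 4.0715

Q = 4.0715


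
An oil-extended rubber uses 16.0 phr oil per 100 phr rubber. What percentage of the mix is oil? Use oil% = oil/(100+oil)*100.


Oil % = oil / (100 + oil) * 100
= 16.0 / (100 + 16.0) * 100
= 16.0 / 116.0 * 100
= 13.79%

13.79%


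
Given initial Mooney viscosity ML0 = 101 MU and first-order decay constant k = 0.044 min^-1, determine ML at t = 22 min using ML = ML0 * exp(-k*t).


ML = ML0 * exp(-k * t)
ML = 101 * exp(-0.044 * 22)
ML = 101 * 0.3798
ML = 38.36 MU

38.36 MU


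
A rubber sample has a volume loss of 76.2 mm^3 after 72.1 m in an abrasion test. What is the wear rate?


Rate = volume_loss / distance
= 76.2 / 72.1
= 1.057 mm^3/m

1.057 mm^3/m


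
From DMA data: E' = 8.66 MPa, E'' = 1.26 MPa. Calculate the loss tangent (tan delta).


tan delta = E'' / E'
= 1.26 / 8.66
= 0.1455

tan delta = 0.1455


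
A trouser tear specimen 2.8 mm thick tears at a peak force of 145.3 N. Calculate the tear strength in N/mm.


Tear strength = force / thickness
= 145.3 / 2.8
= 51.89 N/mm

51.89 N/mm


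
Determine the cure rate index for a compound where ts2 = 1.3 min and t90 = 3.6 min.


CRI = 100 / (t90 - ts2)
= 100 / (3.6 - 1.3)
= 100 / 2.3
= 43.48 min^-1

43.48 min^-1


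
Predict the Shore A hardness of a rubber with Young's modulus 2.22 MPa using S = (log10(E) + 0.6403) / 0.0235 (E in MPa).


log10(E) = 0.0235*S - 0.6403  =>  S = (log10(E) + 0.6403) / 0.0235
log10(2.22) = 0.346353
S = (0.346353 + 0.6403) / 0.0235 = 0.986653 / 0.0235
S = 42.0

Shore A = 42.0
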